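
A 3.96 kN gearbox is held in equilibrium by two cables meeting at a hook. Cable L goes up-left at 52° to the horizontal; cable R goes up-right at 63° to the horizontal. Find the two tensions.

ΣF_x = 0: −T_L·cos52° + T_R·cos63° = 0 → T_R = 1.35611·T_L.
ΣF_y = 0: T_L·sin52° + T_R·sin63° = 3.96.
Substitute: T_L·(0.788011 + 1.35611·0.891007) = 3.96 → T_L = 1.98366 ≈ 1.984 kN.
Then T_R = 1.35611 × 1.98366 = 2.690 kN.

T_L = 1.984 kN, T_R = 2.690 kN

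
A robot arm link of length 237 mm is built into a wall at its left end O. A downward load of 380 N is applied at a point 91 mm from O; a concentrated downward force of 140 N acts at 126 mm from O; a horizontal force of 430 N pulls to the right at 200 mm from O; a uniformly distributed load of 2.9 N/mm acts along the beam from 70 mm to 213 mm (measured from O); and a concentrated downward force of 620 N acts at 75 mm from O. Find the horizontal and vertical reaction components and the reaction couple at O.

Resultant of the distributed load: 2.9 × 143 = 414.7 N at 141.5 mm from O.
ΣF_x = 0: O_x + 430 = 0 → O_x = -430.0 N.
ΣF_y = 0: O_y − 380 − 140 − 2.9·143 − 620 = 0 → O_y = 1555 N.
ΣM about O: M_O − 380·91 − 140·126 − (2.9·143)·141.5 − 620·75 = 0 → M_O = 157400 N·mm.

O_x = -430.0 N, O_y = 1555 N, M_O = 157400 N·mm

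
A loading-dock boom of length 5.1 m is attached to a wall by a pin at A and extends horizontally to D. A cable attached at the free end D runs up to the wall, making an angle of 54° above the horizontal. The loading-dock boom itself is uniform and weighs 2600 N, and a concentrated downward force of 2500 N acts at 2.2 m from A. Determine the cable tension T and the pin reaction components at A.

T = 2940 N, A_x = 1728 N, A_y = 2722 N

ΣM about A: T·sin54°·5.1 − 2600·2.55 − 2500·2.2 = 0 → T = 12130/(5.1·0.809017) = 2939.9 ≈ 2940 N.
ΣF_x = 0: A_x − T·cos54° = 0 → A_x = 2939.9 × 0.587785 = 1728 N.
ΣF_y = 0: A_y + T·sin54° − 2600 − 2500 = 0 → A_y = 5100 − 2939.9 × 0.809017 = 2722 N.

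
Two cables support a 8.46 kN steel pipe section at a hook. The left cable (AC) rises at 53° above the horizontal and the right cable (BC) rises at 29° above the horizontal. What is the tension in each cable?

T_AC = 7.472 kN, T_BC = 5.141 kN

ΣF_x = 0: −T_AC·cos53° + T_BC·cos29° = 0 → T_BC = 0.688088·T_AC.
ΣF_y = 0: T_AC·sin53° + T_BC·sin29° = 8.46.
Substitute: T_AC·(0.798636 + 0.688088·0.48481) = 8.46 → T_AC = 7.47199 ≈ 7.472 kN.
Then T_BC = 0.688088 × 7.47199 = 5.141 kN.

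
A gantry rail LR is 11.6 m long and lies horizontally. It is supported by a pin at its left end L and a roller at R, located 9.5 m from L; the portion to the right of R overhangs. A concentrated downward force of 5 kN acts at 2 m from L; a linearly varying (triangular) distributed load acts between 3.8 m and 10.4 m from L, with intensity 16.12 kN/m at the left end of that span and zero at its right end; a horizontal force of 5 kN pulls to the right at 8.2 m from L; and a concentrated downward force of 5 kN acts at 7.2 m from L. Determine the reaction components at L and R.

Resultant of the triangular load: ½ × 16.12 × 6.6 = 53.196 kN, acting at 6 m from L (one-third of the span from the peak).
Moments about L: R_y·9.5 − 5·2 − (½·16.12·6.6)·6 − 5·7.2 = 0 → R_y = 365.176/9.5 = 38.4396 ≈ 38.44 kN.
ΣF_y = 0: L_y + 38.4396 − 5 − ½·16.12·6.6 − 5 = 0 → L_y = 24.76 kN.
ΣF_x = 0: L_x + 5 = 0 → L_x = -5.000 kN.

L_x = -5.000 kN, L_y = 24.76 kN, R_y = 38.44 kN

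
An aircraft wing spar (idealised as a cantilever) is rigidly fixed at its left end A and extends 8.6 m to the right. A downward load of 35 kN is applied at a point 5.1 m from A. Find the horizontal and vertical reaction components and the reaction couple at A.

A_x = 0, A_y = 35.00 kN, M_A = 178.5 kN·m

ΣF_x = 0: A_x = 0.
ΣF_y = 0: A_y − 35 = 0 → A_y = 35.00 kN.
ΣM about A: M_A − 35·5.1 = 0 → M_A = 178.5 kN·m.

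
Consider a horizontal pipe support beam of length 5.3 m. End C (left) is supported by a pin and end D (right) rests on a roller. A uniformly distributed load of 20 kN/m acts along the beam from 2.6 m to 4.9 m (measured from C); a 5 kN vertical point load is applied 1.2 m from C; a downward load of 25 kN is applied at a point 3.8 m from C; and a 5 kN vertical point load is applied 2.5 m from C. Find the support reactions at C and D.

C_x = 0, C_y = 27.04 kN, D_y = 53.96 kN

Resultant of the distributed load: 20 × 2.3 = 46 kN at 3.75 m from C.
ΣM about C: D_y·5.3 − (20·2.3)·3.75 − 5·1.2 − 25·3.8 − 5·2.5 = 0 → D_y = 286/5.3 = 53.9623 ≈ 53.96 kN.
ΣF_y = 0: C_y + 53.9623 − 20·2.3 − 5 − 25 − 5 = 0 → C_y = 27.04 kN.
ΣF_x = 0: no horizontal applied forces, so C_x = 0.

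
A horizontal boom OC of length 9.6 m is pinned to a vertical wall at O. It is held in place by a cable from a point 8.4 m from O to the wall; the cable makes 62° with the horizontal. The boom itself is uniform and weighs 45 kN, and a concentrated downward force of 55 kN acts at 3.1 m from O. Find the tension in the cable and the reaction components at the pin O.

ΣM about O: T·sin62°·8.4 − 45·4.8 − 55·3.1 = 0 → T = 386.5/(8.4·0.882948) = 52.1117 ≈ 52.11 kN.
ΣF_x = 0: O_x − T·cos62° = 0 → O_x = 52.1117 × 0.469472 = 24.46 kN.
ΣF_y = 0: O_y + T·sin62° − 45 − 55 = 0 → O_y = 100 − 52.1117 × 0.882948 = 53.99 kN.

T = 52.11 kN, O_x = 24.46 kN, O_y = 53.99 kN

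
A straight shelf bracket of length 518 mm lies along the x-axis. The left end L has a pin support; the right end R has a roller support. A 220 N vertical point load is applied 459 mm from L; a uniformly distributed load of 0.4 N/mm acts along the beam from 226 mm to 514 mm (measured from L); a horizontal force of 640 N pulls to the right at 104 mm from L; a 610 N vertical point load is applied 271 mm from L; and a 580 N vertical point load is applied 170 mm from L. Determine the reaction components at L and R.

Resultant of the distributed load: 0.4 × 288 = 115.2 N at 370 mm from L.
Moments about L: R_y·518 − 220·459 − (0.4·288)·370 − 610·271 − 580·170 = 0 → R_y = 407514/518 = 786.707 ≈ 786.7 N.
ΣF_y = 0: L_y + 786.707 − 220 − 0.4·288 − 610 − 580 = 0 → L_y = 738.5 N.
ΣF_x = 0: L_x + 640 = 0 → L_x = -640.0 N.

L_x = -640.0 N, L_y = 738.5 N, R_y = 786.7 N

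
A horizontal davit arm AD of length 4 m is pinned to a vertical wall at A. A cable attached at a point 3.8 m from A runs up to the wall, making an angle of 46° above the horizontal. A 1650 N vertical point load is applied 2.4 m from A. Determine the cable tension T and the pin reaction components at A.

T = 1449 N, A_x = 1006 N, A_y = 607.9 N

ΣM about A: T·sin46°·3.8 − 1650·2.4 = 0 → T = 3960/(3.8·0.71934) = 1448.7 ≈ 1449 N.
ΣF_x = 0: A_x − T·cos46° = 0 → A_x = 1448.7 × 0.694658 = 1006 N.
ΣF_y = 0: A_y + T·sin46° − 1650 = 0 → A_y = 1650 − 1448.7 × 0.71934 = 607.9 N.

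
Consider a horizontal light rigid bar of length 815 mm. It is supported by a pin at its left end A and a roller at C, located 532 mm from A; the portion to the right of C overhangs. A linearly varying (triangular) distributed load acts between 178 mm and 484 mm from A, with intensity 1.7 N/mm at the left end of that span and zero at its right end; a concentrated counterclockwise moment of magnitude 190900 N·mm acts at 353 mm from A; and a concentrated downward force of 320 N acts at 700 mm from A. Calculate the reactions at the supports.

A_x = 0, A_y = 381.0 N, C_y = 199.1 N

Resultant of the triangular load: ½ × 1.7 × 306 = 260.1 N, acting at 280 mm from A (one-third of the span from the peak).
Taking moments about A: C_y·532 − (½·1.7·306)·280 + 190900 − 320·700 = 0 → C_y = 105928/532 = 199.113 ≈ 199.1 N.
ΣF_y = 0: A_y + 199.113 − ½·1.7·306 − 320 = 0 → A_y = 381.0 N.
ΣF_x = 0: no horizontal applied forces, so A_x = 0.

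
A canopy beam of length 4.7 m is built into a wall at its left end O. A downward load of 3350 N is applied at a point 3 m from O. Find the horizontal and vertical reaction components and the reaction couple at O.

ΣF_x = 0: O_x = 0.
ΣF_y = 0: O_y − 3350 = 0 → O_y = 3350 N.
ΣM about O: M_O − 3350·3 = 0 → M_O = 10050 N·m.

O_x = 0, O_y = 3350 N, M_O = 10050 N·m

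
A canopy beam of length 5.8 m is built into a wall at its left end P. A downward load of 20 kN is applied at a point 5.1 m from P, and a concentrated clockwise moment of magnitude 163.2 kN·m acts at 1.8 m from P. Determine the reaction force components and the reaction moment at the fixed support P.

ΣF_x = 0: P_x = 0.
ΣF_y = 0: P_y − 20 = 0 → P_y = 20.00 kN.
ΣM about P: M_P − 20·5.1 − 163.2 = 0 → M_P = 265.2 kN·m.

P_x = 0, P_y = 20.00 kN, M_P = 265.2 kN·m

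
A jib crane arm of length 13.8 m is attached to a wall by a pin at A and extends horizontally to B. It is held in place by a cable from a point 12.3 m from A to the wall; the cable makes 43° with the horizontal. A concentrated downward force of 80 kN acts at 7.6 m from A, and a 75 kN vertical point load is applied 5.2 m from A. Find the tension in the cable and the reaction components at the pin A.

T = 119.0 kN, A_x = 87.01 kN, A_y = 73.86 kN

ΣM about A: T·sin43°·12.3 − 80·7.6 − 75·5.2 = 0 → T = 998/(12.3·0.681998) = 118.971 ≈ 119.0 kN.
ΣF_x = 0: A_x − T·cos43° = 0 → A_x = 118.971 × 0.731354 = 87.01 kN.
ΣF_y = 0: A_y + T·sin43° − 80 − 75 = 0 → A_y = 155 − 118.971 × 0.681998 = 73.86 kN.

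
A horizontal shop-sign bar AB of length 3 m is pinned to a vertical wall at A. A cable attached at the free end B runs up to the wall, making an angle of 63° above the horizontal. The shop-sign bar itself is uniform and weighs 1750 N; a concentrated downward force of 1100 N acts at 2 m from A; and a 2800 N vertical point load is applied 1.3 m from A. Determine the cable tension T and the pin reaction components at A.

ΣM about A: T·sin63°·3 − 1750·1.5 − 1100·2 − 2800·1.3 = 0 → T = 8465/(3·0.891007) = 3166.83 ≈ 3167 N.
ΣF_x = 0: A_x − T·cos63° = 0 → A_x = 3166.83 × 0.45399 = 1438 N.
ΣF_y = 0: A_y + T·sin63° − 1750 − 1100 − 2800 = 0 → A_y = 5650 − 3166.83 × 0.891007 = 2828 N.

T = 3167 N, A_x = 1438 N, A_y = 2828 N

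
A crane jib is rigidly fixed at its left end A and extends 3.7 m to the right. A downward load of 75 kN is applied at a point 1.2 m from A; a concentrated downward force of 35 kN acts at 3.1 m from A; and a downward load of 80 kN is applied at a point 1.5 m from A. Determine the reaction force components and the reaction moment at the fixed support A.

A_x = 0, A_y = 190.0 kN, M_A = 318.5 kN·m

ΣF_x = 0: A_x = 0.
ΣF_y = 0: A_y − 75 − 35 − 80 = 0 → A_y = 190.0 kN.
ΣM about A: M_A − 75·1.2 − 35·3.1 − 80·1.5 = 0 → M_A = 318.5 kN·m.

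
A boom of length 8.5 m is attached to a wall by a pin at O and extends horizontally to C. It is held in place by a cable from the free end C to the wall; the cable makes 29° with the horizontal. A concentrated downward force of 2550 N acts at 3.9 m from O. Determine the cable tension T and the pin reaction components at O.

ΣM about O: T·sin29°·8.5 − 2550·3.9 = 0 → T = 9945/(8.5·0.48481) = 2413.32 ≈ 2413 N.
ΣF_x = 0: O_x − T·cos29° = 0 → O_x = 2413.32 × 0.87462 = 2111 N.
ΣF_y = 0: O_y + T·sin29° − 2550 = 0 → O_y = 2550 − 2413.32 × 0.48481 = 1380 N.

T = 2413 N, O_x = 2111 N, O_y = 1380 N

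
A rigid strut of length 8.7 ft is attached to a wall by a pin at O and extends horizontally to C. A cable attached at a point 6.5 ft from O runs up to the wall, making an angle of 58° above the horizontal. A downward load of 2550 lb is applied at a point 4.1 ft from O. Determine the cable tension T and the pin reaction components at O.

T = 1897 lb, O_x = 1005 lb, O_y = 941.5 lb

ΣM about O: T·sin58°·6.5 − 2550·4.1 = 0 → T = 10455/(6.5·0.848048) = 1896.66 ≈ 1897 lb.
ΣF_x = 0: O_x − T·cos58° = 0 → O_x = 1896.66 × 0.529919 = 1005 lb.
ΣF_y = 0: O_y + T·sin58° − 2550 = 0 → O_y = 2550 − 1896.66 × 0.848048 = 941.5 lb.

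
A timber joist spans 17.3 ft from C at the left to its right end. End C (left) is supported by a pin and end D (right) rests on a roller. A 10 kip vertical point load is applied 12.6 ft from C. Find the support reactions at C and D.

C_x = 0, C_y = 2.717 kip, D_y = 7.283 kip

Moments about C: D_y·17.3 − 10·12.6 = 0 → D_y = 126/17.3 = 7.28324 ≈ 7.283 kip.
ΣF_y = 0: C_y + 7.28324 − 10 = 0 → C_y = 2.717 kip.
ΣF_x = 0: no horizontal applied forces, so C_x = 0.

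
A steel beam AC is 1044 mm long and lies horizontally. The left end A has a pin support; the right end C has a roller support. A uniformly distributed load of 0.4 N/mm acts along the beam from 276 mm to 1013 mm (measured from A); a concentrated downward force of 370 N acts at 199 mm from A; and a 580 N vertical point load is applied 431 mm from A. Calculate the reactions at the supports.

Resultant of the distributed load: 0.4 × 737 = 294.8 N at 644.5 mm from A.
Taking moments about A: C_y·1044 − (0.4·737)·644.5 − 370·199 − 580·431 = 0 → C_y = 513608.6/1044 = 491.962 ≈ 492.0 N.
ΣF_y = 0: A_y + 491.962 − 0.4·737 − 370 − 580 = 0 → A_y = 752.8 N.
ΣF_x = 0: no horizontal applied forces, so A_x = 0.

A_x = 0, A_y = 752.8 N, C_y = 492.0 N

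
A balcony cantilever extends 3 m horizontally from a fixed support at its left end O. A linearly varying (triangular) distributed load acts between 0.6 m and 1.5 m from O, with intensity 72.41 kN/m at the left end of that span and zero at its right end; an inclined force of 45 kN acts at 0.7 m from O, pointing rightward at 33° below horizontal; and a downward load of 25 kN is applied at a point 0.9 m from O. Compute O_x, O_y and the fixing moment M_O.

O_x = -37.74 kN, O_y = 82.09 kN, M_O = 68.98 kN·m

Resultant of the triangular load: ½ × 72.41 × 0.9 = 32.5845 kN, acting at 0.9 m from O (one-third of the span from the peak).
ΣF_x = 0: O_x + 45·cos33° = 0 → O_x = -37.74 kN.
ΣF_y = 0: O_y − ½·72.41·0.9 − 45·sin33° − 25 = 0 → O_y = 82.09 kN.
ΣM about O: M_O − (½·72.41·0.9)·0.9 − 45·sin33°·0.7 − 25·0.9 = 0 → M_O = 68.98 kN·m.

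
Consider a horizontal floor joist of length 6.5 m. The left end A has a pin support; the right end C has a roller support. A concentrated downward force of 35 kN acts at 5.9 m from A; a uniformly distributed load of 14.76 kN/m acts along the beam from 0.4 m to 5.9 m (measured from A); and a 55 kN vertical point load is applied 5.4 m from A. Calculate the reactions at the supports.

A_x = 0, A_y = 54.38 kN, C_y = 116.8 kN

Resultant of the distributed load: 14.76 × 5.5 = 81.18 kN at 3.15 m from A.
ΣM about A: C_y·6.5 − 35·5.9 − (14.76·5.5)·3.15 − 55·5.4 = 0 → C_y = 759.217/6.5 = 116.803 ≈ 116.8 kN.
ΣF_y = 0: A_y + 116.803 − 35 − 14.76·5.5 − 55 = 0 → A_y = 54.38 kN.
ΣF_x = 0: no horizontal applied forces, so A_x = 0.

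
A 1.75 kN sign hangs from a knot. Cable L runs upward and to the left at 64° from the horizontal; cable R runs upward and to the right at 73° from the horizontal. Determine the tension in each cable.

ΣF_x = 0: −T_L·cos64° + T_R·cos73° = 0 → T_R = 1.49936·T_L.
ΣF_y = 0: T_L·sin64° + T_R·sin73° = 1.75.
Substitute: T_L·(0.898794 + 1.49936·0.956305) = 1.75 → T_L = 0.750223 ≈ 0.7502 kN.
Then T_R = 1.49936 × 0.750223 = 1.125 kN.

T_L = 0.7502 kN, T_R = 1.125 kN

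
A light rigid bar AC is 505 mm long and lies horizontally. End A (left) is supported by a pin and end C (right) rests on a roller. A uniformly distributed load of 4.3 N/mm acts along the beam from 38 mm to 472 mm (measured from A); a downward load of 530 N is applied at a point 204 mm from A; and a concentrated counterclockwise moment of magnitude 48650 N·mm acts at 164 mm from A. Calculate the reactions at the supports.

Resultant of the distributed load: 4.3 × 434 = 1866.2 N at 255 mm from A.
Taking moments about A: C_y·505 − (4.3·434)·255 − 530·204 + 48650 = 0 → C_y = 535351/505 = 1060.1 ≈ 1060 N.
ΣF_y = 0: A_y + 1060.1 − 4.3·434 − 530 = 0 → A_y = 1336 N.
ΣF_x = 0: no horizontal applied forces, so A_x = 0.

A_x = 0, A_y = 1336 N, C_y = 1060 N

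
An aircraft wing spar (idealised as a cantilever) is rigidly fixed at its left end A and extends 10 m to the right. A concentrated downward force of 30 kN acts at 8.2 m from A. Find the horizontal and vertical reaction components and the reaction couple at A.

ΣF_x = 0: A_x = 0.
ΣF_y = 0: A_y − 30 = 0 → A_y = 30.00 kN.
ΣM about A: M_A − 30·8.2 = 0 → M_A = 246.0 kN·m.

A_x = 0, A_y = 30.00 kN, M_A = 246.0 kN·m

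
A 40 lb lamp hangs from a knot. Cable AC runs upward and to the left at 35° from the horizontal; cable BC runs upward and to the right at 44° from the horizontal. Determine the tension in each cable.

ΣF_x = 0: −T_AC·cos35° + T_BC·cos44° = 0 → T_BC = 1.13876·T_AC.
ΣF_y = 0: T_AC·sin35° + T_BC·sin44° = 40.
Substitute: T_AC·(0.573576 + 1.13876·0.694658) = 40 → T_AC = 29.3121 ≈ 29.31 lb.
Then T_BC = 1.13876 × 29.3121 = 33.38 lb.

T_AC = 29.31 lb, T_BC = 33.38 lb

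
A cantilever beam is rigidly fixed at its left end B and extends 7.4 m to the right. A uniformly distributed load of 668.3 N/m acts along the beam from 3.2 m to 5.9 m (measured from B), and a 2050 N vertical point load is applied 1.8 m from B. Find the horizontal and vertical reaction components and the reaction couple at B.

Resultant of the distributed load: 668.3 × 2.7 = 1804.41 N at 4.55 m from B.
ΣF_x = 0: B_x = 0.
ΣF_y = 0: B_y − 668.3·2.7 − 2050 = 0 → B_y = 3854 N.
ΣM about B: M_B − (668.3·2.7)·4.55 − 2050·1.8 = 0 → M_B = 11900 N·m.

B_x = 0, B_y = 3854 N, M_B = 11900 N·m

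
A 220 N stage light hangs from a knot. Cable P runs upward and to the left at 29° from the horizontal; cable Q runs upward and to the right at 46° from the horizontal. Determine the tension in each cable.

ΣF_x = 0: −T_P·cos29° + T_Q·cos46° = 0 → T_Q = 1.25906·T_P.
ΣF_y = 0: T_P·sin29° + T_Q·sin46° = 220.
Substitute: T_P·(0.48481 + 1.25906·0.71934) = 220 → T_P = 158.216 ≈ 158.2 N.
Then T_Q = 1.25906 × 158.216 = 199.2 N.

T_P = 158.2 N, T_Q = 199.2 N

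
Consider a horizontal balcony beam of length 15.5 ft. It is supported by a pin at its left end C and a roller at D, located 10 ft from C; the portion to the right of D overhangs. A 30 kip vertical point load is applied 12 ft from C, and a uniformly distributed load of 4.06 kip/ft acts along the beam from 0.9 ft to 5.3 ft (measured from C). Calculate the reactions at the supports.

C_x = 0, C_y = 6.326 kip, D_y = 41.54 kip

Resultant of the distributed load: 4.06 × 4.4 = 17.864 kip at 3.1 ft from C.
Taking moments about C: D_y·10 − 30·12 − (4.06·4.4)·3.1 = 0 → D_y = 415.3784/10 = 41.5378 ≈ 41.54 kip.
ΣF_y = 0: C_y + 41.5378 − 30 − 4.06·4.4 = 0 → C_y = 6.326 kip.
ΣF_x = 0: no horizontal applied forces, so C_x = 0.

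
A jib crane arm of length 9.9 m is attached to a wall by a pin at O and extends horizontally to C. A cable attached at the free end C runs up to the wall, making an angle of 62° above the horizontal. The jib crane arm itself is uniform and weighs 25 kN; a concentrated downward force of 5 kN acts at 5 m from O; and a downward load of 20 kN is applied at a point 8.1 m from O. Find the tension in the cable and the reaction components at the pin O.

ΣM about O: T·sin62°·9.9 − 25·4.95 − 5·5 − 20·8.1 = 0 → T = 310.75/(9.9·0.882948) = 35.5501 ≈ 35.55 kN.
ΣF_x = 0: O_x − T·cos62° = 0 → O_x = 35.5501 × 0.469472 = 16.69 kN.
ΣF_y = 0: O_y + T·sin62° − 25 − 5 − 20 = 0 → O_y = 50 − 35.5501 × 0.882948 = 18.61 kN.

T = 35.55 kN, O_x = 16.69 kN, O_y = 18.61 kN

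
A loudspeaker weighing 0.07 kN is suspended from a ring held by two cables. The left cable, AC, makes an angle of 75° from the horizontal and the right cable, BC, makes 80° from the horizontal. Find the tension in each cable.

T_AC = 0.02876 kN, T_BC = 0.04287 kN

ΣF_x = 0: −T_AC·cos75° + T_BC·cos80° = 0 → T_BC = 1.49048·T_AC.
ΣF_y = 0: T_AC·sin75° + T_BC·sin80° = 0.07.
Substitute: T_AC·(0.965926 + 1.49048·0.984808) = 0.07 → T_AC = 0.028762 ≈ 0.02876 kN.
Then T_BC = 1.49048 × 0.028762 = 0.04287 kN.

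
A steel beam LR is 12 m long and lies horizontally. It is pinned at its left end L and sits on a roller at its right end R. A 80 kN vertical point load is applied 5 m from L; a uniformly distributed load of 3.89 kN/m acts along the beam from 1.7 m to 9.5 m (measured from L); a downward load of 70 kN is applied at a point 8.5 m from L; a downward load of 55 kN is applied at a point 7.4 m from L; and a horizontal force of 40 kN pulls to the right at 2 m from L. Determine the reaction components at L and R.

Resultant of the distributed load: 3.89 × 7.8 = 30.342 kN at 5.6 m from L.
Taking moments about L: R_y·12 − 80·5 − (3.89·7.8)·5.6 − 70·8.5 − 55·7.4 = 0 → R_y = 1571.9152/12 = 130.993 ≈ 131.0 kN.
ΣF_y = 0: L_y + 130.993 − 80 − 3.89·7.8 − 70 − 55 = 0 → L_y = 104.3 kN.
ΣF_x = 0: L_x + 40 = 0 → L_x = -40.00 kN.

L_x = -40.00 kN, L_y = 104.3 kN, R_y = 131.0 kN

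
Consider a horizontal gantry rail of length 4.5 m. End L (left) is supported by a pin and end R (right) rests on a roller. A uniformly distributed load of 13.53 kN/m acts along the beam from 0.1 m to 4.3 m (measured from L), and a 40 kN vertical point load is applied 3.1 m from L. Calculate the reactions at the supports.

Resultant of the distributed load: 13.53 × 4.2 = 56.826 kN at 2.2 m from L.
Moments about L: R_y·4.5 − (13.53·4.2)·2.2 − 40·3.1 = 0 → R_y = 249.0172/4.5 = 55.3372 ≈ 55.34 kN.
ΣF_y = 0: L_y + 55.3372 − 13.53·4.2 − 40 = 0 → L_y = 41.49 kN.
ΣF_x = 0: no horizontal applied forces, so L_x = 0.

L_x = 0, L_y = 41.49 kN, R_y = 55.34 kN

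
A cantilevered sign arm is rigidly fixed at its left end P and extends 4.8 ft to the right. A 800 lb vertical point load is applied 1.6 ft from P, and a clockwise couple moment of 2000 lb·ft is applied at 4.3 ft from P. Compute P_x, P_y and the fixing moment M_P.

P_x = 0, P_y = 800.0 lb, M_P = 3280 lb·ft

ΣF_x = 0: P_x = 0.
ΣF_y = 0: P_y − 800 = 0 → P_y = 800.0 lb.
ΣM about P: M_P − 800·1.6 − 2000 = 0 → M_P = 3280 lb·ft.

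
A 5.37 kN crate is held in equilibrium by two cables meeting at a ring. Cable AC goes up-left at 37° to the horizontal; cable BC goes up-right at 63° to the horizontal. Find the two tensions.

T_AC = 2.476 kN, T_BC = 4.355 kN

ΣF_x = 0: −T_AC·cos37° + T_BC·cos63° = 0 → T_BC = 1.75915·T_AC.
ΣF_y = 0: T_AC·sin37° + T_BC·sin63° = 5.37.
Substitute: T_AC·(0.601815 + 1.75915·0.891007) = 5.37 → T_AC = 2.47553 ≈ 2.476 kN.
Then T_BC = 1.75915 × 2.47553 = 4.355 kN.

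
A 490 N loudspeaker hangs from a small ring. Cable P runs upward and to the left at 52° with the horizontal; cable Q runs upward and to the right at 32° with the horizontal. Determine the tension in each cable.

T_P = 417.8 N, T_Q = 303.3 N

ΣF_x = 0: −T_P·cos52° + T_Q·cos32° = 0 → T_Q = 0.725975·T_P.
ΣF_y = 0: T_P·sin52° + T_Q·sin32° = 490.
Substitute: T_P·(0.788011 + 0.725975·0.529919) = 490 → T_P = 417.832 ≈ 417.8 N.
Then T_Q = 0.725975 × 417.832 = 303.3 N.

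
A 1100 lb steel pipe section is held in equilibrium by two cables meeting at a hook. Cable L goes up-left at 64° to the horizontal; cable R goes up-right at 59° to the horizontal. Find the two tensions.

ΣF_x = 0: −T_L·cos64° + T_R·cos59° = 0 → T_R = 0.851143·T_L.
ΣF_y = 0: T_L·sin64° + T_R·sin59° = 1100.
Substitute: T_L·(0.898794 + 0.851143·0.857167) = 1100 → T_L = 675.524 ≈ 675.5 lb.
Then T_R = 0.851143 × 675.524 = 575.0 lb.

T_L = 675.5 lb, T_R = 575.0 lb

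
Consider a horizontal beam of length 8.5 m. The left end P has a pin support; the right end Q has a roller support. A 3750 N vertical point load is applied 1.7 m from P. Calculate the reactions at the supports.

ΣM about P: Q_y·8.5 − 3750·1.7 = 0 → Q_y = 6375/8.5 = 750.0 N.
ΣF_y = 0: P_y + 750 − 3750 = 0 → P_y = 3000 N.
ΣF_x = 0: no horizontal applied forces, so P_x = 0.

P_x = 0, P_y = 3000 N, Q_y = 750.0 N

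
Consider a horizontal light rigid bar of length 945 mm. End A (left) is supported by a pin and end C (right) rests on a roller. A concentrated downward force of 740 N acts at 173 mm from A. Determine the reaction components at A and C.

A_x = 0, A_y = 604.5 N, C_y = 135.5 N

Moments about A: C_y·945 − 740·173 = 0 → C_y = 128020/945 = 135.471 ≈ 135.5 N.
ΣF_y = 0: A_y + 135.471 − 740 = 0 → A_y = 604.5 N.
ΣF_x = 0: no horizontal applied forces, so A_x = 0.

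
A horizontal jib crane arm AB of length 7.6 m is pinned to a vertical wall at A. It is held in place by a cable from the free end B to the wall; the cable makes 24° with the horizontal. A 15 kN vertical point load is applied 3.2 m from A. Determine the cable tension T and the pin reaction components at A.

ΣM about A: T·sin24°·7.6 − 15·3.2 = 0 → T = 48/(7.6·0.406737) = 15.5279 ≈ 15.53 kN.
ΣF_x = 0: A_x − T·cos24° = 0 → A_x = 15.5279 × 0.913545 = 14.19 kN.
ΣF_y = 0: A_y + T·sin24° − 15 = 0 → A_y = 15 − 15.5279 × 0.406737 = 8.684 kN.

T = 15.53 kN, A_x = 14.19 kN, A_y = 8.684 kN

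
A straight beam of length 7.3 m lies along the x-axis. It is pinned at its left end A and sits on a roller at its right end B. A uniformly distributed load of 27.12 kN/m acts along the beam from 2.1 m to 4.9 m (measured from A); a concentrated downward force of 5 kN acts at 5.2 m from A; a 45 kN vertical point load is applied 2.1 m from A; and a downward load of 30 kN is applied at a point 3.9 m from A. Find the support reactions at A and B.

Resultant of the distributed load: 27.12 × 2.8 = 75.936 kN at 3.5 m from A.
Moments about A: B_y·7.3 − (27.12·2.8)·3.5 − 5·5.2 − 45·2.1 − 30·3.9 = 0 → B_y = 503.276/7.3 = 68.9419 ≈ 68.94 kN.
ΣF_y = 0: A_y + 68.9419 − 27.12·2.8 − 5 − 45 − 30 = 0 → A_y = 86.99 kN.
ΣF_x = 0: no horizontal applied forces, so A_x = 0.

A_x = 0, A_y = 86.99 kN, B_y = 68.94 kN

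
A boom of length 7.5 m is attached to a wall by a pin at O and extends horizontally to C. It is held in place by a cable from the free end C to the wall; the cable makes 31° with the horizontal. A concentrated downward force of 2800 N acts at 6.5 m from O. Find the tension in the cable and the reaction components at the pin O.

ΣM about O: T·sin31°·7.5 − 2800·6.5 = 0 → T = 18200/(7.5·0.515038) = 4711.63 ≈ 4712 N.
ΣF_x = 0: O_x − T·cos31° = 0 → O_x = 4711.63 × 0.857167 = 4039 N.
ΣF_y = 0: O_y + T·sin31° − 2800 = 0 → O_y = 2800 − 4711.63 × 0.515038 = 373.3 N.

T = 4712 N, O_x = 4039 N, O_y = 373.3 N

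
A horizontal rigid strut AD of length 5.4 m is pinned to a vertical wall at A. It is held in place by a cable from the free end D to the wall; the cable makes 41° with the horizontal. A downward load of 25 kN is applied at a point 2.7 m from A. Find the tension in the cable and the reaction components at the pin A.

T = 19.05 kN, A_x = 14.38 kN, A_y = 12.50 kN

ΣM about A: T·sin41°·5.4 − 25·2.7 = 0 → T = 67.5/(5.4·0.656059) = 19.0532 ≈ 19.05 kN.
ΣF_x = 0: A_x − T·cos41° = 0 → A_x = 19.0532 × 0.75471 = 14.38 kN.
ΣF_y = 0: A_y + T·sin41° − 25 = 0 → A_y = 25 − 19.0532 × 0.656059 = 12.50 kN.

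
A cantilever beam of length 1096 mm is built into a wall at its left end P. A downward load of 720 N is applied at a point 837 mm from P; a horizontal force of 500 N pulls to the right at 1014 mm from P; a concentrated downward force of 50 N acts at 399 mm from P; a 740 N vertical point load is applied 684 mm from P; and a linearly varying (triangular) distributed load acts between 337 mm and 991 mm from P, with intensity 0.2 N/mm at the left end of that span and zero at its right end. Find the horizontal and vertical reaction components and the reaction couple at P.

P_x = -500.0 N, P_y = 1575 N, M_P = 1165000 N·mm

Resultant of the triangular load: ½ × 0.2 × 654 = 65.4 N, acting at 555 mm from P (one-third of the span from the peak).
ΣF_x = 0: P_x + 500 = 0 → P_x = -500.0 N.
ΣF_y = 0: P_y − 720 − 50 − 740 − ½·0.2·654 = 0 → P_y = 1575 N.
ΣM about P: M_P − 720·837 − 50·399 − 740·684 − (½·0.2·654)·555 = 0 → M_P = 1165000 N·mm.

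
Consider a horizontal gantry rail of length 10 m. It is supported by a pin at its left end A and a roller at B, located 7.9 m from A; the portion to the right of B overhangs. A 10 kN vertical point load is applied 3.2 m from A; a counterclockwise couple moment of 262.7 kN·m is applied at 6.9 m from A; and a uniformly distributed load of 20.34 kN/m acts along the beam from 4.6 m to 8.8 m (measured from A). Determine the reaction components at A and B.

A_x = 0, A_y = 52.18 kN, B_y = 43.25 kN

Resultant of the distributed load: 20.34 × 4.2 = 85.428 kN at 6.7 m from A.
ΣM about A: B_y·7.9 − 10·3.2 + 262.7 − (20.34·4.2)·6.7 = 0 → B_y = 341.6676/7.9 = 43.2491 ≈ 43.25 kN.
ΣF_y = 0: A_y + 43.2491 − 10 − 20.34·4.2 = 0 → A_y = 52.18 kN.
ΣF_x = 0: no horizontal applied forces, so A_x = 0.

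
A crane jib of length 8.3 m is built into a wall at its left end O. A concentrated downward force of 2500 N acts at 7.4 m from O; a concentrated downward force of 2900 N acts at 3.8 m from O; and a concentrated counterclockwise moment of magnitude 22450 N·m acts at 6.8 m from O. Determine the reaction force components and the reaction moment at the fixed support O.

O_x = 0, O_y = 5400 N, M_O = 7070 N·m

ΣF_x = 0: O_x = 0.
ΣF_y = 0: O_y − 2500 − 2900 = 0 → O_y = 5400 N.
ΣM about O: M_O − 2500·7.4 − 2900·3.8 + 22450 = 0 → M_O = 7070 N·m.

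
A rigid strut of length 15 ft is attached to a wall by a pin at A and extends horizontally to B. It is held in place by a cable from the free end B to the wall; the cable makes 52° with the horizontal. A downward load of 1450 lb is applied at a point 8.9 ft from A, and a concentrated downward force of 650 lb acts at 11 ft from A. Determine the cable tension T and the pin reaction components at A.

ΣM about A: T·sin52°·15 − 1450·8.9 − 650·11 = 0 → T = 20055/(15·0.788011) = 1696.68 ≈ 1697 lb.
ΣF_x = 0: A_x − T·cos52° = 0 → A_x = 1696.68 × 0.615661 = 1045 lb.
ΣF_y = 0: A_y + T·sin52° − 1450 − 650 = 0 → A_y = 2100 − 1696.68 × 0.788011 = 763.0 lb.

T = 1697 lb, A_x = 1045 lb, A_y = 763.0 lb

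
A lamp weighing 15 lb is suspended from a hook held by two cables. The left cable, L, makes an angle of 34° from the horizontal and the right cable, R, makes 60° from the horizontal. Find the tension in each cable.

ΣF_x = 0: −T_L·cos34° + T_R·cos60° = 0 → T_R = 1.65808·T_L.
ΣF_y = 0: T_L·sin34° + T_R·sin60° = 15.
Substitute: T_L·(0.559193 + 1.65808·0.866025) = 15 → T_L = 7.5183 ≈ 7.518 lb.
Then T_R = 1.65808 × 7.5183 = 12.47 lb.

T_L = 7.518 lb, T_R = 12.47 lb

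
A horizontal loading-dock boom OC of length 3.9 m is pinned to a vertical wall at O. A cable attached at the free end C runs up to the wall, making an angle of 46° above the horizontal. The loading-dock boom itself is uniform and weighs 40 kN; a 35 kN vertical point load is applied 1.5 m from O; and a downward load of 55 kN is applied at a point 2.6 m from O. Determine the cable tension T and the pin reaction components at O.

T = 97.49 kN, O_x = 67.72 kN, O_y = 59.87 kN

ΣM about O: T·sin46°·3.9 − 40·1.95 − 35·1.5 − 55·2.6 = 0 → T = 273.5/(3.9·0.71934) = 97.4897 ≈ 97.49 kN.
ΣF_x = 0: O_x − T·cos46° = 0 → O_x = 97.4897 × 0.694658 = 67.72 kN.
ΣF_y = 0: O_y + T·sin46° − 40 − 35 − 55 = 0 → O_y = 130 − 97.4897 × 0.71934 = 59.87 kN.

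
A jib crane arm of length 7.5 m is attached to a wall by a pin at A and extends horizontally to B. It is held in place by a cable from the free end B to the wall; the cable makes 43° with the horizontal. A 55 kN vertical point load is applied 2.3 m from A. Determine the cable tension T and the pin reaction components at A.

ΣM about A: T·sin43°·7.5 − 55·2.3 = 0 → T = 126.5/(7.5·0.681998) = 24.7313 ≈ 24.73 kN.
ΣF_x = 0: A_x − T·cos43° = 0 → A_x = 24.7313 × 0.731354 = 18.09 kN.
ΣF_y = 0: A_y + T·sin43° − 55 = 0 → A_y = 55 − 24.7313 × 0.681998 = 38.13 kN.

T = 24.73 kN, A_x = 18.09 kN, A_y = 38.13 kN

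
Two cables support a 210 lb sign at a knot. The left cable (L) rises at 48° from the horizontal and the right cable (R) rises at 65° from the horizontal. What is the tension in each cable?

T_L = 96.41 lb, T_R = 152.7 lb

ΣF_x = 0: −T_L·cos48° + T_R·cos65° = 0 → T_R = 1.5833·T_L.
ΣF_y = 0: T_L·sin48° + T_R·sin65° = 210.
Substitute: T_L·(0.743145 + 1.5833·0.906308) = 210 → T_L = 96.4142 ≈ 96.41 lb.
Then T_R = 1.5833 × 96.4142 = 152.7 lb.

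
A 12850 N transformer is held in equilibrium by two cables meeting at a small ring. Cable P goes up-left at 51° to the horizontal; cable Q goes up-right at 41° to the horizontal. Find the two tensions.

ΣF_x = 0: −T_P·cos51° + T_Q·cos41° = 0 → T_Q = 0.833858·T_P.
ΣF_y = 0: T_P·sin51° + T_Q·sin41° = 12850.
Substitute: T_P·(0.777146 + 0.833858·0.656059) = 12850 → T_P = 9703.93 ≈ 9704 N.
Then T_Q = 0.833858 × 9703.93 = 8092 N.

T_P = 9704 N, T_Q = 8092 N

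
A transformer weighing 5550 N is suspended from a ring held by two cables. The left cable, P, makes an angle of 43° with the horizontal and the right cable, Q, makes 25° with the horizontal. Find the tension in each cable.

ΣF_x = 0: −T_P·cos43° + T_Q·cos25° = 0 → T_Q = 0.80696·T_P.
ΣF_y = 0: T_P·sin43° + T_Q·sin25° = 5550.
Substitute: T_P·(0.681998 + 0.80696·0.422618) = 5550 → T_P = 5425.04 ≈ 5425 N.
Then T_Q = 0.80696 × 5425.04 = 4378 N.

T_P = 5425 N, T_Q = 4378 N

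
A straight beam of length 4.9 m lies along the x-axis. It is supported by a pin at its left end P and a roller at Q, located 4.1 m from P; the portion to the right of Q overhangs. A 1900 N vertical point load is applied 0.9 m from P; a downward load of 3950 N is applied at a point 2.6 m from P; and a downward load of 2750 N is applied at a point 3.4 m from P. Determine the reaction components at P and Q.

Moments about P: Q_y·4.1 − 1900·0.9 − 3950·2.6 − 2750·3.4 = 0 → Q_y = 21330/4.1 = 5202.44 ≈ 5202 N.
ΣF_y = 0: P_y + 5202.44 − 1900 − 3950 − 2750 = 0 → P_y = 3398 N.
ΣF_x = 0: no horizontal applied forces, so P_x = 0.

P_x = 0, P_y = 3398 N, Q_y = 5202 N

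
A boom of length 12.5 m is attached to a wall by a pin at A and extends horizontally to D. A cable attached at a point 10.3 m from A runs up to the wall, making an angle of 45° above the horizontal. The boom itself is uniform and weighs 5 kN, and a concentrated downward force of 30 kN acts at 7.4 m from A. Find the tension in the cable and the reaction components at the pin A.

T = 34.77 kN, A_x = 24.59 kN, A_y = 10.41 kN

ΣM about A: T·sin45°·10.3 − 5·6.25 − 30·7.4 = 0 → T = 253.25/(10.3·0.707107) = 34.7718 ≈ 34.77 kN.
ΣF_x = 0: A_x − T·cos45° = 0 → A_x = 34.7718 × 0.707107 = 24.59 kN.
ΣF_y = 0: A_y + T·sin45° − 5 − 30 = 0 → A_y = 35 − 34.7718 × 0.707107 = 10.41 kN.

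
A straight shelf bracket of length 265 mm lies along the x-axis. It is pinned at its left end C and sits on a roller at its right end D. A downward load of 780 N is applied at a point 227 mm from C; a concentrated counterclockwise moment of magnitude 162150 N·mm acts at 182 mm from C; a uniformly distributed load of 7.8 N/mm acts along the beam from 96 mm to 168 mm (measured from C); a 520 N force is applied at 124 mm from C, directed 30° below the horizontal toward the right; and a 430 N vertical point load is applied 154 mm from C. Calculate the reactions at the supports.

Resultant of the distributed load: 7.8 × 72 = 561.6 N at 132 mm from C.
Moments about C: D_y·265 − 780·227 + 162150 − (7.8·72)·132 − 520·sin30°·124 − 430·154 = 0 → D_y = 187501.2/265 = 707.552 ≈ 707.6 N.
ΣF_y = 0: C_y + 707.552 − 780 − 7.8·72 − 520·sin30° − 430 = 0 → C_y = 1324 N.
ΣF_x = 0: C_x + 520·cos30° = 0 → C_x = -450.3 N.

C_x = -450.3 N, C_y = 1324 N, D_y = 707.6 N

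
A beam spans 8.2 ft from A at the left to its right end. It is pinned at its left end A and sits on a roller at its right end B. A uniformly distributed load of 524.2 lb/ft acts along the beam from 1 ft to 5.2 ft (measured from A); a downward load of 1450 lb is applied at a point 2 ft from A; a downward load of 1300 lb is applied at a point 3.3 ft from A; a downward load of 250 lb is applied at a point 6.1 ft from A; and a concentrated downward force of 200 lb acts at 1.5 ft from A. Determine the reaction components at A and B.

A_x = 0, A_y = 3470 lb, B_y = 1932 lb

Resultant of the distributed load: 524.2 × 4.2 = 2201.64 lb at 3.1 ft from A.
Moments about A: B_y·8.2 − (524.2·4.2)·3.1 − 1450·2 − 1300·3.3 − 250·6.1 − 200·1.5 = 0 → B_y = 15840.084/8.2 = 1931.72 ≈ 1932 lb.
ΣF_y = 0: A_y + 1931.72 − 524.2·4.2 − 1450 − 1300 − 250 − 200 = 0 → A_y = 3470 lb.
ΣF_x = 0: no horizontal applied forces, so A_x = 0.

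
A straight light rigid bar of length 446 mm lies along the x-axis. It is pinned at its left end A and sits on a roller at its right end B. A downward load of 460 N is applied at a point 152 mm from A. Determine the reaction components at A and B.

A_x = 0, A_y = 303.2 N, B_y = 156.8 N

Taking moments about A: B_y·446 − 460·152 = 0 → B_y = 69920/446 = 156.771 ≈ 156.8 N.
ΣF_y = 0: A_y + 156.771 − 460 = 0 → A_y = 303.2 N.
ΣF_x = 0: no horizontal applied forces, so A_x = 0.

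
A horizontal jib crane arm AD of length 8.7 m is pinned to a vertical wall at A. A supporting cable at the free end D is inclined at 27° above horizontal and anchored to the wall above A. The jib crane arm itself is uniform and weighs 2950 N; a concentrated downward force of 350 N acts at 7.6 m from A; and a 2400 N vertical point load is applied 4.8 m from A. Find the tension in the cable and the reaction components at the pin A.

T = 6839 N, A_x = 6094 N, A_y = 2595 N

ΣM about A: T·sin27°·8.7 − 2950·4.35 − 350·7.6 − 2400·4.8 = 0 → T = 27012.5/(8.7·0.45399) = 6839.1 ≈ 6839 N.
ΣF_x = 0: A_x − T·cos27° = 0 → A_x = 6839.1 × 0.891007 = 6094 N.
ΣF_y = 0: A_y + T·sin27° − 2950 − 350 − 2400 = 0 → A_y = 5700 − 6839.1 × 0.45399 = 2595 N.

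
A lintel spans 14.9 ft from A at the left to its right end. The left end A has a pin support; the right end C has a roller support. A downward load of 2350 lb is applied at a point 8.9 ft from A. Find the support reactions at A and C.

Taking moments about A: C_y·14.9 − 2350·8.9 = 0 → C_y = 20915/14.9 = 1403.69 ≈ 1404 lb.
ΣF_y = 0: A_y + 1403.69 − 2350 = 0 → A_y = 946.3 lb.
ΣF_x = 0: no horizontal applied forces, so A_x = 0.

A_x = 0, A_y = 946.3 lb, C_y = 1404 lb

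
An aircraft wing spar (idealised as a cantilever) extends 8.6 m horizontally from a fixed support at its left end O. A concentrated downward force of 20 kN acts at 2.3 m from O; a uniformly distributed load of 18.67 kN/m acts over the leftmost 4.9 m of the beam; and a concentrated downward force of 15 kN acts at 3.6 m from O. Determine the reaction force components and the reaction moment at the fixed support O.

O_x = 0, O_y = 126.5 kN, M_O = 324.1 kN·m

Resultant of the distributed load: 18.67 × 4.9 = 91.483 kN at 2.45 m from O.
ΣF_x = 0: O_x = 0.
ΣF_y = 0: O_y − 20 − 18.67·4.9 − 15 = 0 → O_y = 126.5 kN.
ΣM about O: M_O − 20·2.3 − (18.67·4.9)·2.45 − 15·3.6 = 0 → M_O = 324.1 kN·m.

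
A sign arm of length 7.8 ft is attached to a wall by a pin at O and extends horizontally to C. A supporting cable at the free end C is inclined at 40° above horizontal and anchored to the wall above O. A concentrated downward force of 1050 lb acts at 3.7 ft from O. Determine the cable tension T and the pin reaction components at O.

T = 774.9 lb, O_x = 593.6 lb, O_y = 551.9 lb

ΣM about O: T·sin40°·7.8 − 1050·3.7 = 0 → T = 3885/(7.8·0.642788) = 774.87 ≈ 774.9 lb.
ΣF_x = 0: O_x − T·cos40° = 0 → O_x = 774.87 × 0.766044 = 593.6 lb.
ΣF_y = 0: O_y + T·sin40° − 1050 = 0 → O_y = 1050 − 774.87 × 0.642788 = 551.9 lb.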